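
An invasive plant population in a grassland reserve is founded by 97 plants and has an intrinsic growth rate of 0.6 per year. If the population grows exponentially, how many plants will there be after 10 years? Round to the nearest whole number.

39133 plants

N(t) = N₀·e^(rt) = 97 × e^(0.6×10) = 97 × e^6.
e^6 ≈ 403.43, so N ≈ 97 × 403.43 = 39132.6.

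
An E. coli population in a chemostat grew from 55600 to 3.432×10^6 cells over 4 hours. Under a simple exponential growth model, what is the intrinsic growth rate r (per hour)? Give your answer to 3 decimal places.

1.031 per hour

From N(t) = N₀·e^(rt): e^(r·4) = 3.432×10^6/55600 = 61.727.
r·4 = ln(61.727) = 4.1227, so r = 4.1227/4 = 1.0307.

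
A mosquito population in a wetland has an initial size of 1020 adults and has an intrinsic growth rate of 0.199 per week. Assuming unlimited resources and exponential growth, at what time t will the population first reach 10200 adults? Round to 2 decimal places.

11.57 weeks

Set N₀·e^(rt) = 10200: e^(0.199·t) = 10200/1020 = 10.
0.199·t = ln(10) = 2.3026, so t = 2.3026/0.199 = 11.571.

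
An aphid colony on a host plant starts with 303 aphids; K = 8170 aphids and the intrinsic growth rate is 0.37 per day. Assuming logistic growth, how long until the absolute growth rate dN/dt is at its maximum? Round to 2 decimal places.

8.80 days

Logistic growth is fastest at N = K/2 = 4085.
A = (K − N₀)/N₀ = 25.964. Set K/(1 + A·e^(−rt)) = K/2 → A·e^(−rt) = 1.
e^(−0.37t) = 1/25.964 = 0.0385153, so t = ln(25.964)/0.37 = 3.2567/0.37 = 8.8019.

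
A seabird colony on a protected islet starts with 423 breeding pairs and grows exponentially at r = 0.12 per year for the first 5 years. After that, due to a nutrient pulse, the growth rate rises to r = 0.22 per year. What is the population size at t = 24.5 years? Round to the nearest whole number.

Phase 1: N(5) = 423·e^(0.12×5) = 423·e^0.6 = 770.756.
Phase 2 runs for 24.5 − 5 = 19.5 years at r = 0.22.
N(24.5) = 770.756·e^(0.22×19.5) = 770.756·e^4.29 = 56239.4.

56239 breeding pairs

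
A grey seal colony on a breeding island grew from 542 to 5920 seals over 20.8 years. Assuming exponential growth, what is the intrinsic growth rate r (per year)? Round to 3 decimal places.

From N(t) = N₀·e^(rt): e^(r·20.8) = 5920/542 = 10.923.
r·20.8 = ln(10.923) = 2.3908, so r = 2.3908/20.8 = 0.11494.

0.115 per year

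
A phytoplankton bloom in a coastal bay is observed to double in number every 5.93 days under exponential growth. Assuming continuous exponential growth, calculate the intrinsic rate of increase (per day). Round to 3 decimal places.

r = ln(2)/t_d = 0.6931/5.93 = 0.11689.

0.117 per day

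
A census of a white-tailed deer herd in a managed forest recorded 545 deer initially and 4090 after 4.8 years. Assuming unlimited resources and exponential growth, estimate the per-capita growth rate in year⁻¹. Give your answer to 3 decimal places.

From N(t) = N₀·e^(rt): e^(r·4.8) = 4090/545 = 7.5046.
r·4.8 = ln(7.5046) = 2.0155, so r = 2.0155/4.8 = 0.4199.

0.420 per year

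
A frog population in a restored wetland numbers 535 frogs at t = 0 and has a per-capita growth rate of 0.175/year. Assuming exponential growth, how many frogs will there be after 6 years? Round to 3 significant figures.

1530 frogs

N(t) = N₀·e^(rt) = 535 × e^(0.175×6) = 535 × e^1.05.
e^1.05 ≈ 2.8577, so N ≈ 535 × 2.8577 = 1528.84.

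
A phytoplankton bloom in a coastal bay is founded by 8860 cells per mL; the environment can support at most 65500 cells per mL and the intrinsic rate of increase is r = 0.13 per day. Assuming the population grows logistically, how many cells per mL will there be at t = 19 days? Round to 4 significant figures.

42510 cells per mL

A = (K − N₀)/N₀ = (65500 − 8860)/8860 = 6.3928.
N(t) = K/(1 + A·e^(−rt)) = 65500/(1 + 6.3928×e^(−0.13×19)).
e^(−2.47) = 0.084585; denominator = 1 + 6.3928×0.084585 = 1.5407.
N = 65500/1.5407 = 42512.3.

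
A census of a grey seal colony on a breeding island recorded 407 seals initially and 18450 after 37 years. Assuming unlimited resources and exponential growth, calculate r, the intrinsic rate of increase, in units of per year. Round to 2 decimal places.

0.10 per year

From N(t) = N₀·e^(rt): e^(r·37) = 18450/407 = 45.332.
r·37 = ln(45.332) = 3.814, so r = 3.814/37 = 0.10308.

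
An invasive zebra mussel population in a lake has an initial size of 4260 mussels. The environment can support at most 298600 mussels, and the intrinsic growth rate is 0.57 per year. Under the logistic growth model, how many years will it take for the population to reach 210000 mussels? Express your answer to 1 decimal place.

A = (K − N₀)/N₀ = (298600 − 4260)/4260 = 69.094.
Solve 298600/(1 + 69.094·e^(−0.57t)) = 210000: 1 + 69.094·e^(−0.57t) = 1.4219, so e^(−0.57t) = 0.00610625.
−0.57·t = ln(0.00610625) = -5.0984, so t = 5.0984/0.57 = 8.9446.

8.9 years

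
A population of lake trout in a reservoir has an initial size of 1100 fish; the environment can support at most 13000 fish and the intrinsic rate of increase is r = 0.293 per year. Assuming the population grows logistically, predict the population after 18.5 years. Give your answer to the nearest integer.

A = (K − N₀)/N₀ = (13000 − 1100)/1100 = 10.818.
N(t) = K/(1 + A·e^(−rt)) = 13000/(1 + 10.818×e^(−0.293×18.5)).
e^(−5.42) = 0.0044249; denominator = 1 + 10.818×0.0044249 = 1.0479.
N = 13000/1.0479 = 12406.1.

12406 fish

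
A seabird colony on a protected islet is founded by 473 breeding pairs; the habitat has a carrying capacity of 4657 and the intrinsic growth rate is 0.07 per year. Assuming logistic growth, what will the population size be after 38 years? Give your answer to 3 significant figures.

2880 breeding pairs

A = (K − N₀)/N₀ = (4657 − 473)/473 = 8.8457.
N(t) = K/(1 + A·e^(−rt)) = 4657/(1 + 8.8457×e^(−0.07×38)).
e^(−2.66) = 0.069948; denominator = 1 + 8.8457×0.069948 = 1.6187.
N = 4657/1.6187 = 2876.93.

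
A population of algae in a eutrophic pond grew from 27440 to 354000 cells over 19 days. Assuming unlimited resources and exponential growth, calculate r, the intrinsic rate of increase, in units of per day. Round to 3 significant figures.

0.135 per day

From N(t) = N₀·e^(rt): e^(r·19) = 354000/27440 = 12.901.
r·19 = ln(12.901) = 2.5573, so r = 2.5573/19 = 0.13459.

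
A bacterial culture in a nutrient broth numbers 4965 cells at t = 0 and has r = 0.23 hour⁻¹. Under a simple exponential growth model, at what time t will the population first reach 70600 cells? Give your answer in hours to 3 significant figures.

11.5 hours

Set N₀·e^(rt) = 70600: e^(0.23·t) = 70600/4965 = 14.22.
0.23·t = ln(14.22) = 2.6546, so t = 2.6546/0.23 = 11.542.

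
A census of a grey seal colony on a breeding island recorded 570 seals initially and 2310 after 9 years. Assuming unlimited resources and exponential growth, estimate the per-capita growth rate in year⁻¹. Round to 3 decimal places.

From N(t) = N₀·e^(rt): e^(r·9) = 2310/570 = 4.0526.
r·9 = ln(4.0526) = 1.3994, so r = 1.3994/9 = 0.15549.

0.155 per year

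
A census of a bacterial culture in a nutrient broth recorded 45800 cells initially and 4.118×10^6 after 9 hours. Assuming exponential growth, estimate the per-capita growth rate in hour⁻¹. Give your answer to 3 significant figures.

From N(t) = N₀·e^(rt): e^(r·9) = 4.118×10^6/45800 = 89.913.
r·9 = ln(89.913) = 4.4988, so r = 4.4988/9 = 0.49987.

0.500 per hour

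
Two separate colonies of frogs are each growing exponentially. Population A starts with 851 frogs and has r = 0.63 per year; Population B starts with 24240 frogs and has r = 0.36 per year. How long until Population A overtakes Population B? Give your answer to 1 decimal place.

Set 851·e^(0.63t) = 24240·e^(0.36t).
e^((0.63 − 0.36)t) = 24240/851 → e^(0.27·t) = 28.484.
0.27·t = ln(28.484) = 3.3493, so t = 3.3493/0.27 = 12.405.

12.4 years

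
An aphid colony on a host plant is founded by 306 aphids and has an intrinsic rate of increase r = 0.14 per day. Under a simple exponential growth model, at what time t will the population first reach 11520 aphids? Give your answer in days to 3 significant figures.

25.9 days

Set N₀·e^(rt) = 11520: e^(0.14·t) = 11520/306 = 37.647.
0.14·t = ln(37.647) = 3.6283, so t = 3.6283/0.14 = 25.916.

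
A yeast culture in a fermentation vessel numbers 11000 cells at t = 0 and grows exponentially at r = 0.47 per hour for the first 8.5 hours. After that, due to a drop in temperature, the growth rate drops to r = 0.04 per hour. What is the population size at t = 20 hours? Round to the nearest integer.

Phase 1: N(8.5) = 11000·e^(0.47×8.5) = 11000·e^3.995 = 597584.
Phase 2 runs for 20 − 8.5 = 11.5 hours at r = 0.04.
N(20) = 597584·e^(0.04×11.5) = 597584·e^0.46 = 946618.

946618 cells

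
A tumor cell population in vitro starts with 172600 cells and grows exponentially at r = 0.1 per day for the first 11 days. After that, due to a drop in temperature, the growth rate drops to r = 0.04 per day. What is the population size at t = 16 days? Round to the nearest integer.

633321 cells

Phase 1: N(11) = 172600·e^(0.1×11) = 172600·e^1.1 = 518519.
Phase 2 runs for 16 − 11 = 5 days at r = 0.04.
N(16) = 518519·e^(0.04×5) = 518519·e^0.2 = 633321.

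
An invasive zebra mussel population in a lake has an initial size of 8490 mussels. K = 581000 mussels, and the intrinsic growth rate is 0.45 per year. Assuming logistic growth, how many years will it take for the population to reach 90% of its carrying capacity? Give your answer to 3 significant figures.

A = (K − N₀)/N₀ = (581000 − 8490)/8490 = 67.433.
Solve 581000/(1 + 67.433·e^(−0.45t)) = 522900: 1 + 67.433·e^(−0.45t) = 1.1111, so e^(−0.45t) = 0.00164772.
−0.45·t = ln(0.00164772) = -6.4084, so t = 6.4084/0.45 = 14.241.

14.2 years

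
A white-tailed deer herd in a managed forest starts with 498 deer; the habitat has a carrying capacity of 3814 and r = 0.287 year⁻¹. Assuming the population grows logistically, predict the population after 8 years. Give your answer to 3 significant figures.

2280 deer

A = (K − N₀)/N₀ = (3814 − 498)/498 = 6.6586.
N(t) = K/(1 + A·e^(−rt)) = 3814/(1 + 6.6586×e^(−0.287×8)).
e^(−2.296) = 0.10066; denominator = 1 + 6.6586×0.10066 = 1.6703.
N = 3814/1.6703 = 2283.47.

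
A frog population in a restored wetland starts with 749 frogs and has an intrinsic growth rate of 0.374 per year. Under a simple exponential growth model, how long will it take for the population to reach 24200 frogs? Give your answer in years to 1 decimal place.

9.3 years

Set N₀·e^(rt) = 24200: e^(0.374·t) = 24200/749 = 32.31.
0.374·t = ln(32.31) = 3.4754, so t = 3.4754/0.374 = 9.2924.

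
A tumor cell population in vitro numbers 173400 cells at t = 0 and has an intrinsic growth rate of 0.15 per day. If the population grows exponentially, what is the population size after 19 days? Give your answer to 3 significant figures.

N(t) = N₀·e^(rt) = 173400 × e^(0.15×19) = 173400 × e^2.85.
e^2.85 ≈ 17.288, so N ≈ 173400 × 17.288 = 2.997701×10^6.

3000000 cells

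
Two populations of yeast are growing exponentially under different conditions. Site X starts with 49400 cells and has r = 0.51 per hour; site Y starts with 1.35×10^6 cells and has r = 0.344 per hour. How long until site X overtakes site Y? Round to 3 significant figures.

Set 49400·e^(0.51t) = 1.35×10^6·e^(0.344t).
e^((0.51 − 0.344)t) = 1.35×10^6/49400 → e^(0.166·t) = 27.328.
0.166·t = ln(27.328) = 3.3079, so t = 3.3079/0.166 = 19.927.

19.9 hours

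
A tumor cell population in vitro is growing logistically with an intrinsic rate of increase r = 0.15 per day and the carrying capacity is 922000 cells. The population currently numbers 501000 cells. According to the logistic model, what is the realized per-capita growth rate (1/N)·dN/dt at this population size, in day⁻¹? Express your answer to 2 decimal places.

(1/N)·dN/dt = r(1 − N/K) = 0.15 × (1 − 501000/922000).
= 0.15 × 0.45662 = 0.068492.

0.07 per day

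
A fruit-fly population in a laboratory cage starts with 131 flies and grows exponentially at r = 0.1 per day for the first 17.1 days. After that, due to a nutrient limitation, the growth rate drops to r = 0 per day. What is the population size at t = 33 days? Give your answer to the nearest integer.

724 flies

Phase 1: N(17.1) = 131·e^(0.1×17.1) = 131·e^1.71 = 724.294.
Phase 2 runs for 33 − 17.1 = 15.9 days at r = 0.
N(33) = 724.294·e^(0×15.9) = 724.294·e^0 = 724.294.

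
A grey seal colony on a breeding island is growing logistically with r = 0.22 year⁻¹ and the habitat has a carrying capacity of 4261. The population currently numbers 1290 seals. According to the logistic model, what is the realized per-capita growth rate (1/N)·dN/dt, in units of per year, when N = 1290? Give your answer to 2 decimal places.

(1/N)·dN/dt = r(1 − N/K) = 0.22 × (1 − 1290/4261).
= 0.22 × 0.69725 = 0.1534.

0.15 per year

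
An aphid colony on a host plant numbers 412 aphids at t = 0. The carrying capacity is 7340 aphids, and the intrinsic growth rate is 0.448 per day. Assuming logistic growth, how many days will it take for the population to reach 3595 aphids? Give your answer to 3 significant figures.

6.21 days

A = (K − N₀)/N₀ = (7340 − 412)/412 = 16.816.
Solve 7340/(1 + 16.816·e^(−0.448t)) = 3595: 1 + 16.816·e^(−0.448t) = 2.0417, so e^(−0.448t) = 0.0619501.
−0.448·t = ln(0.0619501) = -2.7814, so t = 2.7814/0.448 = 6.2085.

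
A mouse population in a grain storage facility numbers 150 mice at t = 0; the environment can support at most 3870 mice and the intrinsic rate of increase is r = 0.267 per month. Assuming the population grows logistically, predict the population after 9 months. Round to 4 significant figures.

A = (K − N₀)/N₀ = (3870 − 150)/150 = 24.8.
N(t) = K/(1 + A·e^(−rt)) = 3870/(1 + 24.8×e^(−0.267×9)).
e^(−2.403) = 0.090446; denominator = 1 + 24.8×0.090446 = 3.2431.
N = 3870/3.2431 = 1193.32.

1193 mice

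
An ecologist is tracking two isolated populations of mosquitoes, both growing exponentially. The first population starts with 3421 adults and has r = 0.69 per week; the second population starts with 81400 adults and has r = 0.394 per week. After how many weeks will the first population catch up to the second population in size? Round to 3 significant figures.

10.7 weeks

Set 3421·e^(0.69t) = 81400·e^(0.394t).
e^((0.69 − 0.394)t) = 81400/3421 → e^(0.296·t) = 23.794.
0.296·t = ln(23.794) = 3.1694, so t = 3.1694/0.296 = 10.708.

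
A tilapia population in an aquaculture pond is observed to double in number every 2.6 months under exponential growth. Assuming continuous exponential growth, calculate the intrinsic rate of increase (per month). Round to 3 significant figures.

r = ln(2)/t_d = 0.6931/2.6 = 0.2666.

0.267 per month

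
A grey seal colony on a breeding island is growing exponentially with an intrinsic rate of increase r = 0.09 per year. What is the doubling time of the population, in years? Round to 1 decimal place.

7.7 years

Doubling time t_d = ln(2)/r = 0.6931/0.09 = 7.7016.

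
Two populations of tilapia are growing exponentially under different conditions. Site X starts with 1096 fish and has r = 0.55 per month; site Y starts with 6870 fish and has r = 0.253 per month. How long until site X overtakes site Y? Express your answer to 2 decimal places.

Set 1096·e^(0.55t) = 6870·e^(0.253t).
e^((0.55 − 0.253)t) = 6870/1096 → e^(0.297·t) = 6.2682.
0.297·t = ln(6.2682) = 1.8355, so t = 1.8355/0.297 = 6.1801.

6.18 months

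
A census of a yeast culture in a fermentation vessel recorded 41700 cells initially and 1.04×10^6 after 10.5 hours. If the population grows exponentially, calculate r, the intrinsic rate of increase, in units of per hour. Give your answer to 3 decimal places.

From N(t) = N₀·e^(rt): e^(r·10.5) = 1.04×10^6/41700 = 24.94.
r·10.5 = ln(24.94) = 3.2165, so r = 3.2165/10.5 = 0.30633.

0.306 per hour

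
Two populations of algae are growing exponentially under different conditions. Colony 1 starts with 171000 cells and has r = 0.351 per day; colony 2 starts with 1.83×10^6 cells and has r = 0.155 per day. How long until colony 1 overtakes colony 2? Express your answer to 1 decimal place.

Set 171000·e^(0.351t) = 1.83×10^6·e^(0.155t).
e^((0.351 − 0.155)t) = 1.83×10^6/171000 → e^(0.196·t) = 10.702.
0.196·t = ln(10.702) = 2.3704, so t = 2.3704/0.196 = 12.094.

12.1 days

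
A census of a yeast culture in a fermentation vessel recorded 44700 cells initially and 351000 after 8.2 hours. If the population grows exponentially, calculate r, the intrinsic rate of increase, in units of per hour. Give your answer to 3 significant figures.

0.251 per hour

From N(t) = N₀·e^(rt): e^(r·8.2) = 351000/44700 = 7.8523.
r·8.2 = ln(7.8523) = 2.0608, so r = 2.0608/8.2 = 0.25132.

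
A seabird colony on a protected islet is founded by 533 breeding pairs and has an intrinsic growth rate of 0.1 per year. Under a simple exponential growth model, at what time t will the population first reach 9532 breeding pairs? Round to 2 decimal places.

28.84 years

Set N₀·e^(rt) = 9532: e^(0.1·t) = 9532/533 = 17.884.
0.1·t = ln(17.884) = 2.8839, so t = 2.8839/0.1 = 28.839.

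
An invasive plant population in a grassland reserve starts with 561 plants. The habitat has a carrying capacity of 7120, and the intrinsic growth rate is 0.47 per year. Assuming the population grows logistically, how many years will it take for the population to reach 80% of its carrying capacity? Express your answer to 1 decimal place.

8.2 years

A = (K − N₀)/N₀ = (7120 − 561)/561 = 11.692.
Solve 7120/(1 + 11.692·e^(−0.47t)) = 5696: 1 + 11.692·e^(−0.47t) = 1.25, so e^(−0.47t) = 0.0213828.
−0.47·t = ln(0.0213828) = -3.8452, so t = 3.8452/0.47 = 8.1812.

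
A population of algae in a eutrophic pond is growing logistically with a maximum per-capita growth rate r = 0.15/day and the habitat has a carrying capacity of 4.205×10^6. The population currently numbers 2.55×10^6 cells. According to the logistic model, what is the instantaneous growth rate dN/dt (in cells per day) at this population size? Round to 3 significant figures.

151000 cells per day

dN/dt = rN(1 − N/K) = 0.15 × 2.55×10^6 × (1 − 2.55×10^6/4.205×10^6).
1 − 2.55×10^6/4.205×10^6 = 0.39358; dN/dt = 0.15 × 2.55×10^6 × 0.39358 = 1.50544×10^5.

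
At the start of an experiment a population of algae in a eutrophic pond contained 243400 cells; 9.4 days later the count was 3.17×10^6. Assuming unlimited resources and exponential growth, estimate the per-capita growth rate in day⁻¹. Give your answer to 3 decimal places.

0.273 per day

From N(t) = N₀·e^(rt): e^(r·9.4) = 3.17×10^6/243400 = 13.024.
r·9.4 = ln(13.024) = 2.5668, so r = 2.5668/9.4 = 0.27306.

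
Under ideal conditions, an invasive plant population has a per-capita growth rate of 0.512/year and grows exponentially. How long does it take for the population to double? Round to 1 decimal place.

Doubling time t_d = ln(2)/r = 0.6931/0.512 = 1.3538.

1.4 years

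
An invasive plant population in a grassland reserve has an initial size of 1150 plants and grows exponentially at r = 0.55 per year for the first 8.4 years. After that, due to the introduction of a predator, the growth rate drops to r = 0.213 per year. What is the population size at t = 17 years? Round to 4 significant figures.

728900 plants

Phase 1: N(8.4) = 1150·e^(0.55×8.4) = 1150·e^4.62 = 116718.
Phase 2 runs for 17 − 8.4 = 8.6 years at r = 0.213.
N(17) = 116718·e^(0.213×8.6) = 116718·e^1.832 = 728919.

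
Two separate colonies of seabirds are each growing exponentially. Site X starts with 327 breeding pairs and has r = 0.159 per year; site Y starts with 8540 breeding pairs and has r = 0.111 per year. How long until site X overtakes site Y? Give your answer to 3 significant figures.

68.0 years

Set 327·e^(0.159t) = 8540·e^(0.111t).
e^((0.159 − 0.111)t) = 8540/327 → e^(0.048·t) = 26.116.
0.048·t = ln(26.116) = 3.2626, so t = 3.2626/0.048 = 67.97.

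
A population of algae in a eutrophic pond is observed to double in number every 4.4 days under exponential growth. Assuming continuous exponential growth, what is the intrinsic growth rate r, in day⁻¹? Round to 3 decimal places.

r = ln(2)/t_d = 0.6931/4.4 = 0.15753.

0.158 per day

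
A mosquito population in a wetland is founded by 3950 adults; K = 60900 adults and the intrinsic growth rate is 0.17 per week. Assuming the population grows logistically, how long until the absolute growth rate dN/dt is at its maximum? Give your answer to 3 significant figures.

15.7 weeks

Logistic growth is fastest at N = K/2 = 30450.
A = (K − N₀)/N₀ = 14.418. Set K/(1 + A·e^(−rt)) = K/2 → A·e^(−rt) = 1.
e^(−0.17t) = 1/14.418 = 0.0693591, so t = ln(14.418)/0.17 = 2.6685/0.17 = 15.697.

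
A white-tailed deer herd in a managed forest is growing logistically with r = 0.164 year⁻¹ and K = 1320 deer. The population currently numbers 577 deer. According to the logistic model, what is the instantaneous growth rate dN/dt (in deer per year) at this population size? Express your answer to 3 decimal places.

dN/dt = rN(1 − N/K) = 0.164 × 577 × (1 − 577/1320).
1 − 577/1320 = 0.56288; dN/dt = 0.164 × 577 × 0.56288 = 53.264.

53.264 deer per year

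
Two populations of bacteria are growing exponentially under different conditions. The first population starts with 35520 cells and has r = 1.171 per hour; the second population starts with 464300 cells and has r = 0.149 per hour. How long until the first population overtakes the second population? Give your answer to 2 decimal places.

Set 35520·e^(1.171t) = 464300·e^(0.149t).
e^((1.171 − 0.149)t) = 464300/35520 → e^(1.022·t) = 13.072.
1.022·t = ln(13.072) = 2.5704, so t = 2.5704/1.022 = 2.5151.

2.52 hours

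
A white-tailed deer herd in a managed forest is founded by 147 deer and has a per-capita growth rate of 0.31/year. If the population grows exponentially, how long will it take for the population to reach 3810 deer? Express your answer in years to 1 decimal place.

10.5 years

Set N₀·e^(rt) = 3810: e^(0.31·t) = 3810/147 = 25.918.
0.31·t = ln(25.918) = 3.255, so t = 3.255/0.31 = 10.5.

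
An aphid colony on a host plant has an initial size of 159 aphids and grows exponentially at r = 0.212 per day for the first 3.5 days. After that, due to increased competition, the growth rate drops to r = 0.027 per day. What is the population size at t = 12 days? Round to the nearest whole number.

420 aphids

Phase 1: N(3.5) = 159·e^(0.212×3.5) = 159·e^0.742 = 333.921.
Phase 2 runs for 12 − 3.5 = 8.5 days at r = 0.027.
N(12) = 333.921·e^(0.027×8.5) = 333.921·e^0.2295 = 420.063.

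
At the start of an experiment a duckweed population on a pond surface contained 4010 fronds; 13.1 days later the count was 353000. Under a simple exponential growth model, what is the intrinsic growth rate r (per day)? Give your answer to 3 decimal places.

0.342 per day

From N(t) = N₀·e^(rt): e^(r·13.1) = 353000/4010 = 88.03.
r·13.1 = ln(88.03) = 4.4777, so r = 4.4777/13.1 = 0.34181.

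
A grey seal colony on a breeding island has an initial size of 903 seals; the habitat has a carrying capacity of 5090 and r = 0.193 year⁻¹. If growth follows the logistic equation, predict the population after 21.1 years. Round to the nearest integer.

4717 seals

A = (K − N₀)/N₀ = (5090 − 903)/903 = 4.6368.
N(t) = K/(1 + A·e^(−rt)) = 5090/(1 + 4.6368×e^(−0.193×21.1)).
e^(−4.072) = 0.017038; denominator = 1 + 4.6368×0.017038 = 1.079.
N = 5090/1.079 = 4717.32.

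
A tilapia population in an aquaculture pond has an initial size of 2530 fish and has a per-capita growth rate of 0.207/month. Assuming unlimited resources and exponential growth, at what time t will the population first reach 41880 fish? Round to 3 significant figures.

Set N₀·e^(rt) = 41880: e^(0.207·t) = 41880/2530 = 16.553.
0.207·t = ln(16.553) = 2.8066, so t = 2.8066/0.207 = 13.558.

13.6 months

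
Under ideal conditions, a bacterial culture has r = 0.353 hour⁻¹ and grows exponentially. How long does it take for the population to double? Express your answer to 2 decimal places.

1.96 hours

Doubling time t_d = ln(2)/r = 0.6931/0.353 = 1.9636.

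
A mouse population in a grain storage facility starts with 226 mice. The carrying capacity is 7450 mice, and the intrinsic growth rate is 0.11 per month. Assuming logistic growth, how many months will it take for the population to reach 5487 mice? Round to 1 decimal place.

A = (K − N₀)/N₀ = (7450 − 226)/226 = 31.965.
Solve 7450/(1 + 31.965·e^(−0.11t)) = 5487: 1 + 31.965·e^(−0.11t) = 1.3578, so e^(−0.11t) = 0.0111922.
−0.11·t = ln(0.0111922) = -4.4925, so t = 4.4925/0.11 = 40.841.

40.8 months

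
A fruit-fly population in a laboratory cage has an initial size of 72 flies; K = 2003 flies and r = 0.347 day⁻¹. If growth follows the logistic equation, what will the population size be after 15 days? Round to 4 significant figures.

1746 flies

A = (K − N₀)/N₀ = (2003 − 72)/72 = 26.819.
N(t) = K/(1 + A·e^(−rt)) = 2003/(1 + 26.819×e^(−0.347×15)).
e^(−5.205) = 0.0054891; denominator = 1 + 26.819×0.0054891 = 1.1472.
N = 2003/1.1472 = 1745.97.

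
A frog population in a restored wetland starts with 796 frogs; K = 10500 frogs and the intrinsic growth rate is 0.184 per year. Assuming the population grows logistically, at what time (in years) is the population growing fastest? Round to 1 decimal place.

Logistic growth is fastest at N = K/2 = 5250.
A = (K − N₀)/N₀ = 12.191. Set K/(1 + A·e^(−rt)) = K/2 → A·e^(−rt) = 1.
e^(−0.184t) = 1/12.191 = 0.082028, so t = ln(12.191)/0.184 = 2.5007/0.184 = 13.591.

13.6 years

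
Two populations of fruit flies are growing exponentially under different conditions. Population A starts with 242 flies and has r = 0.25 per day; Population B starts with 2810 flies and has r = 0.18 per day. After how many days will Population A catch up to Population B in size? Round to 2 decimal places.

Set 242·e^(0.25t) = 2810·e^(0.18t).
e^((0.25 − 0.18)t) = 2810/242 → e^(0.07·t) = 11.612.
0.07·t = ln(11.612) = 2.452, so t = 2.452/0.07 = 35.029.

35.03 days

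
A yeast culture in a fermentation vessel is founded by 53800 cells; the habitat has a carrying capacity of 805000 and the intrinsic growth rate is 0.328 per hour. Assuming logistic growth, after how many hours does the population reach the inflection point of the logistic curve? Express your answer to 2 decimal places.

8.04 hours

Logistic growth is fastest at N = K/2 = 402500.
A = (K − N₀)/N₀ = 13.963. Set K/(1 + A·e^(−rt)) = K/2 → A·e^(−rt) = 1.
e^(−0.328t) = 1/13.963 = 0.0716187, so t = ln(13.963)/0.328 = 2.6364/0.328 = 8.0378.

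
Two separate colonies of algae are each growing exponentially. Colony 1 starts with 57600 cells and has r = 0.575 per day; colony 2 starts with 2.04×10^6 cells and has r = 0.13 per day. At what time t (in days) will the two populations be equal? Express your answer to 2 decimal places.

8.02 days

Set 57600·e^(0.575t) = 2.04×10^6·e^(0.13t).
e^((0.575 − 0.13)t) = 2.04×10^6/57600 → e^(0.445·t) = 35.417.
0.445·t = ln(35.417) = 3.5672, so t = 3.5672/0.445 = 8.0161.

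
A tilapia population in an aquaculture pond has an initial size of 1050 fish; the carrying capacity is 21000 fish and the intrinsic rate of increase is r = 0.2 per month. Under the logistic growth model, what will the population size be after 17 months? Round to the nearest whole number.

A = (K − N₀)/N₀ = (21000 − 1050)/1050 = 19.
N(t) = K/(1 + A·e^(−rt)) = 21000/(1 + 19×e^(−0.2×17)).
e^(−3.4) = 0.033373; denominator = 1 + 19×0.033373 = 1.6341.
N = 21000/1.6341 = 12851.2.

12851 fish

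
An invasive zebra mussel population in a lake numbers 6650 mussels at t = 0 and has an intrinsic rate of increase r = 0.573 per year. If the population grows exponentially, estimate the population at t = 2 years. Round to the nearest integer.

20918 mussels

N(t) = N₀·e^(rt) = 6650 × e^(0.573×2) = 6650 × e^1.146.
e^1.146 ≈ 3.1456, so N ≈ 6650 × 3.1456 = 20918.1.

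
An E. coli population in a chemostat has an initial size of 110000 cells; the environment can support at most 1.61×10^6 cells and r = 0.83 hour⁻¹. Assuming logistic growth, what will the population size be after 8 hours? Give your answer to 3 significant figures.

1580000 cells

A = (K − N₀)/N₀ = (1.61×10^6 − 110000)/110000 = 13.636.
N(t) = K/(1 + A·e^(−rt)) = 1.61×10^6/(1 + 13.636×e^(−0.83×8)).
e^(−6.64) = 0.001307; denominator = 1 + 13.636×0.001307 = 1.0178.
N = 1.61×10^6/1.0178 = 1.581807×10^6.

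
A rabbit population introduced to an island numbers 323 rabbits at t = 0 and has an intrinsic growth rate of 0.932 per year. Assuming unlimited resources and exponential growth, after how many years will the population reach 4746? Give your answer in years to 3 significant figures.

Set N₀·e^(rt) = 4746: e^(0.932·t) = 4746/323 = 14.693.
0.932·t = ln(14.693) = 2.6874, so t = 2.6874/0.932 = 2.8835.

2.88 years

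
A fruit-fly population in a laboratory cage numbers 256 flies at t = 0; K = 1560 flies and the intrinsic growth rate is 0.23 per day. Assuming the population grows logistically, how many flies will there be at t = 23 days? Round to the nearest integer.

A = (K − N₀)/N₀ = (1560 − 256)/256 = 5.0938.
N(t) = K/(1 + A·e^(−rt)) = 1560/(1 + 5.0938×e^(−0.23×23)).
e^(−5.29) = 0.0050418; denominator = 1 + 5.0938×0.0050418 = 1.0257.
N = 1560/1.0257 = 1520.94.

1521 flies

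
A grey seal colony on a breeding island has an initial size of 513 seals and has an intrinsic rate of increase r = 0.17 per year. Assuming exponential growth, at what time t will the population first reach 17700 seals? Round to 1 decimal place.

20.8 years

Set N₀·e^(rt) = 17700: e^(0.17·t) = 17700/513 = 34.503.
0.17·t = ln(34.503) = 3.541, so t = 3.541/0.17 = 20.83.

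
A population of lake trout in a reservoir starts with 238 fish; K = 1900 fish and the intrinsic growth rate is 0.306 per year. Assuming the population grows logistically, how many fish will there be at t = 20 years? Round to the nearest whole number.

A = (K − N₀)/N₀ = (1900 − 238)/238 = 6.9832.
N(t) = K/(1 + A·e^(−rt)) = 1900/(1 + 6.9832×e^(−0.306×20)).
e^(−6.12) = 0.0021985; denominator = 1 + 6.9832×0.0021985 = 1.0154.
N = 1900/1.0154 = 1871.27.

1871 fish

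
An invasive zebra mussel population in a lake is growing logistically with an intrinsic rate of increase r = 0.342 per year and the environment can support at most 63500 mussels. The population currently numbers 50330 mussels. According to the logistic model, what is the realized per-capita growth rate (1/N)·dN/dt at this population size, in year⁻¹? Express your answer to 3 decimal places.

0.071 per year

(1/N)·dN/dt = r(1 − N/K) = 0.342 × (1 − 50330/63500).
= 0.342 × 0.2074 = 0.070931.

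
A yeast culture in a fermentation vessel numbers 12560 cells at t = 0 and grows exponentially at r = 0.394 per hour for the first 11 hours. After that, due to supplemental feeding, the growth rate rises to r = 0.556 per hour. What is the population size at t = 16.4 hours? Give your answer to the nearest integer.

19281805 cells

Phase 1: N(11) = 12560·e^(0.394×11) = 12560·e^4.334 = 957683.
Phase 2 runs for 16.4 − 11 = 5.4 hours at r = 0.556.
N(16.4) = 957683·e^(0.556×5.4) = 957683·e^3.002 = 1.92818×10^7.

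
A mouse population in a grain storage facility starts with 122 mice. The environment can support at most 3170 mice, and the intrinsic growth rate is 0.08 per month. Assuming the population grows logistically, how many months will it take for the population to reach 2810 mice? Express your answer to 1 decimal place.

65.9 months

A = (K − N₀)/N₀ = (3170 − 122)/122 = 24.984.
Solve 3170/(1 + 24.984·e^(−0.08t)) = 2810: 1 + 24.984·e^(−0.08t) = 1.1281, so e^(−0.08t) = 0.00512792.
−0.08·t = ln(0.00512792) = -5.2731, so t = 5.2731/0.08 = 65.913.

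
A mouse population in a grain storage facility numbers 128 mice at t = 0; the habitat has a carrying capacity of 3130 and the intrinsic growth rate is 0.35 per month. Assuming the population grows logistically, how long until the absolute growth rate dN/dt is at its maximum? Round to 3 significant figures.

9.01 months

Logistic growth is fastest at N = K/2 = 1565.
A = (K − N₀)/N₀ = 23.453. Set K/(1 + A·e^(−rt)) = K/2 → A·e^(−rt) = 1.
e^(−0.35t) = 1/23.453 = 0.0426382, so t = ln(23.453)/0.35 = 3.155/0.35 = 9.0143.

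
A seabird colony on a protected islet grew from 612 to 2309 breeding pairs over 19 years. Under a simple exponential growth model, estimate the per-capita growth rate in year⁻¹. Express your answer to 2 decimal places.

From N(t) = N₀·e^(rt): e^(r·19) = 2309/612 = 3.7729.
r·19 = ln(3.7729) = 1.3278, so r = 1.3278/19 = 0.069886.

0.07 per year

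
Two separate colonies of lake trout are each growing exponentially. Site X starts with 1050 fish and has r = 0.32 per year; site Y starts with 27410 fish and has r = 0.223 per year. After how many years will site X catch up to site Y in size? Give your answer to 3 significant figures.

33.6 years

Set 1050·e^(0.32t) = 27410·e^(0.223t).
e^((0.32 − 0.223)t) = 27410/1050 → e^(0.097·t) = 26.105.
0.097·t = ln(26.105) = 3.2621, so t = 3.2621/0.097 = 33.63.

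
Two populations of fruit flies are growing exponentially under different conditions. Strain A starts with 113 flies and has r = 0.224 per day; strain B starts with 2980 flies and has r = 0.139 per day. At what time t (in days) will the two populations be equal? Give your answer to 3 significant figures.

Set 113·e^(0.224t) = 2980·e^(0.139t).
e^((0.224 − 0.139)t) = 2980/113 → e^(0.085·t) = 26.372.
0.085·t = ln(26.372) = 3.2723, so t = 3.2723/0.085 = 38.498.

38.5 days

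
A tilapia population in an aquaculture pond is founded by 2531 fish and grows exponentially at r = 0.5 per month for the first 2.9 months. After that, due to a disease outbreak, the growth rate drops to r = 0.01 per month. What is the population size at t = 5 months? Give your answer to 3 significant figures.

11000 fish

Phase 1: N(2.9) = 2531·e^(0.5×2.9) = 2531·e^1.45 = 10789.9.
Phase 2 runs for 5 − 2.9 = 2.1 months at r = 0.01.
N(5) = 10789.9·e^(0.01×2.1) = 10789.9·e^0.021 = 11018.9.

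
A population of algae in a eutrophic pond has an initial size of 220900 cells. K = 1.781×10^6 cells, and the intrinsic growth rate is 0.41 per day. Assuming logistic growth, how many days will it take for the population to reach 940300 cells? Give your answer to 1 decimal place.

5.0 days

A = (K − N₀)/N₀ = (1.781×10^6 − 220900)/220900 = 7.0625.
Solve 1.781×10^6/(1 + 7.0625·e^(−0.41t)) = 940300: 1 + 7.0625·e^(−0.41t) = 1.8941, so e^(−0.41t) = 0.126595.
−0.41·t = ln(0.126595) = -2.0668, so t = 2.0668/0.41 = 5.0409.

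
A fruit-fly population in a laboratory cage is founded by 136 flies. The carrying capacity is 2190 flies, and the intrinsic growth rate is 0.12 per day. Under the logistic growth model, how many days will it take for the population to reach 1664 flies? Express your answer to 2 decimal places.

32.22 days

A = (K − N₀)/N₀ = (2190 − 136)/136 = 15.103.
Solve 2190/(1 + 15.103·e^(−0.12t)) = 1664: 1 + 15.103·e^(−0.12t) = 1.3161, so e^(−0.12t) = 0.0209301.
−0.12·t = ln(0.0209301) = -3.8666, so t = 3.8666/0.12 = 32.221.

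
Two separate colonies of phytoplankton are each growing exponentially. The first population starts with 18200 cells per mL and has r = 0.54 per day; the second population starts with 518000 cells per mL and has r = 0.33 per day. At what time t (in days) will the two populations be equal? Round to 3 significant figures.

15.9 days

Set 18200·e^(0.54t) = 518000·e^(0.33t).
e^((0.54 − 0.33)t) = 518000/18200 → e^(0.21·t) = 28.462.
0.21·t = ln(28.462) = 3.3486, so t = 3.3486/0.21 = 15.945.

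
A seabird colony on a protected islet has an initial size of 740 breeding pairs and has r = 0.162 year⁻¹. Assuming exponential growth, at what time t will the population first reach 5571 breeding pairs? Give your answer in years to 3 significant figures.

Set N₀·e^(rt) = 5571: e^(0.162·t) = 5571/740 = 7.5284.
0.162·t = ln(7.5284) = 2.0187, so t = 2.0187/0.162 = 12.461.

12.5 years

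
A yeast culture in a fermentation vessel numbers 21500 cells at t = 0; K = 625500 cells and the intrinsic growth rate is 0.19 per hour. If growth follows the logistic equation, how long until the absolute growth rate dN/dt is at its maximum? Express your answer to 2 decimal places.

Logistic growth is fastest at N = K/2 = 312750.
A = (K − N₀)/N₀ = 28.093. Set K/(1 + A·e^(−rt)) = K/2 → A·e^(−rt) = 1.
e^(−0.19t) = 1/28.093 = 0.035596, so t = ln(28.093)/0.19 = 3.3355/0.19 = 17.555.

17.56 hours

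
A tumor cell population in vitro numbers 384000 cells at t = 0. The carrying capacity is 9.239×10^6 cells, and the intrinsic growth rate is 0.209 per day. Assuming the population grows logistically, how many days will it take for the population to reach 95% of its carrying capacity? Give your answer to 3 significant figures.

29.1 days

A = (K − N₀)/N₀ = (9.239×10^6 − 384000)/384000 = 23.06.
Solve 9.239×10^6/(1 + 23.06·e^(−0.209t)) = 8.77705×10^6: 1 + 23.06·e^(−0.209t) = 1.0526, so e^(−0.209t) = 0.00228239.
−0.209·t = ln(0.00228239) = -6.0825, so t = 6.0825/0.209 = 29.103.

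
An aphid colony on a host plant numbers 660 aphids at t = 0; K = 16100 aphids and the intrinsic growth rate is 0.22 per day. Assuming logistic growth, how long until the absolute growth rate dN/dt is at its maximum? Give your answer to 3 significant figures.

14.3 days

Logistic growth is fastest at N = K/2 = 8050.
A = (K − N₀)/N₀ = 23.394. Set K/(1 + A·e^(−rt)) = K/2 → A·e^(−rt) = 1.
e^(−0.22t) = 1/23.394 = 0.0427461, so t = ln(23.394)/0.22 = 3.1525/0.22 = 14.329.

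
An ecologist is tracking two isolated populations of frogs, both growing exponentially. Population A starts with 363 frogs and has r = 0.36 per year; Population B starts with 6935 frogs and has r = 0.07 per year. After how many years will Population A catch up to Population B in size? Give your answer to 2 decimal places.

Set 363·e^(0.36t) = 6935·e^(0.07t).
e^((0.36 − 0.07)t) = 6935/363 → e^(0.29·t) = 19.105.
0.29·t = ln(19.105) = 2.9499, so t = 2.9499/0.29 = 10.172.

10.17 years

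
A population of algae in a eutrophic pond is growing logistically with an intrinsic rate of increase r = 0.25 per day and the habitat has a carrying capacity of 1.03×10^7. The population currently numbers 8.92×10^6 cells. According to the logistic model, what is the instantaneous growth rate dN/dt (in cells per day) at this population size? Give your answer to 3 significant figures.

dN/dt = rN(1 − N/K) = 0.25 × 8.92×10^6 × (1 − 8.92×10^6/1.03×10^7).
1 − 8.92×10^6/1.03×10^7 = 0.13398; dN/dt = 0.25 × 8.92×10^6 × 0.13398 = 2.98777×10^5.

299000 cells per day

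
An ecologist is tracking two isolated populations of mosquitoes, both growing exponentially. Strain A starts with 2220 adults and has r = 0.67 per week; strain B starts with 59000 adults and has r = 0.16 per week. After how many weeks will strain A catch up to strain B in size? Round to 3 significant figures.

6.43 weeks

Set 2220·e^(0.67t) = 59000·e^(0.16t).
e^((0.67 − 0.16)t) = 59000/2220 → e^(0.51·t) = 26.577.
0.51·t = ln(26.577) = 3.28, so t = 3.28/0.51 = 6.4314.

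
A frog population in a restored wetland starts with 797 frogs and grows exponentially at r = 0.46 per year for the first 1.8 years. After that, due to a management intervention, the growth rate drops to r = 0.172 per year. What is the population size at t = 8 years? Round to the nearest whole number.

Phase 1: N(1.8) = 797·e^(0.46×1.8) = 797·e^0.828 = 1824.12.
Phase 2 runs for 8 − 1.8 = 6.2 years at r = 0.172.
N(8) = 1824.12·e^(0.172×6.2) = 1824.12·e^1.066 = 5298.9.

5299 frogs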